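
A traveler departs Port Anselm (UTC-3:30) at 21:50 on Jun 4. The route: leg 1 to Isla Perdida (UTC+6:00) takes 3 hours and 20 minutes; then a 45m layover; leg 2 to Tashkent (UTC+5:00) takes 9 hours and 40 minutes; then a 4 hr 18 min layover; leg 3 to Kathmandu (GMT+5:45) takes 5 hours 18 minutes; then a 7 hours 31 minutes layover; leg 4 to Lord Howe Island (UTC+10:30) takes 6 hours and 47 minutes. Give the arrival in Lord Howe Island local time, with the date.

01:29 on June 7

Convert departure to UTC: 21:50 + 3:30 = 01:20 UTC on Jun 5.
Add 3 hours 20 minutes leg 1 → 04:40 UTC.
Add 45 minutes layover in Isla Perdida → 05:25 UTC.
Add 9 hours 40 minutes leg 2 → 15:05 UTC.
Add 4 hours 18 minutes layover in Tashkent → 19:23 UTC.
Add 5 hours and 18 minutes leg 3 → 00:41 UTC (Jun 6).
Add 7 hours 31 minutes layover in Kathmandu → 08:12 UTC.
Add 6 hours 47 minutes leg 4 → 14:59 UTC.
Lord Howe Island is UTC+10:30, so local arrival = 14:59 + 10:30 = 01:29 on Jun 7.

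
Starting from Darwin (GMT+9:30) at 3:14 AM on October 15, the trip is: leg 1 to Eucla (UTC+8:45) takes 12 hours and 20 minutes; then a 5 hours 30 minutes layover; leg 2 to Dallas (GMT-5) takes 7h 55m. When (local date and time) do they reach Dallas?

2:29 PM on October 15

Convert departure to UTC: 3:14 AM − 9:30 = 5:44 PM UTC on Oct 14.
Add 12 hours 20 minutes leg 1 → 6:04 AM UTC (Oct 15).
Add 5 hours 30 minutes layover in Eucla → 11:34 AM UTC.
Add 7 hours 55 minutes leg 2 → 7:29 PM UTC.
Dallas is UTC−5:00, so local arrival = 7:29 PM − 5:00 = 2:29 PM on Oct 15.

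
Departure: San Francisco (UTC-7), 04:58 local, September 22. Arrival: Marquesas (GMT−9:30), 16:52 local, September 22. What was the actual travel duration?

Marquesas is 2:30 behind San Francisco.
Clock-face elapsed time (ignoring zones) is 11 hours 54 minutes.
Actual elapsed = 11 hours 54 minutes + 2:30 = 14 hours 24 minutes.

14 hours 24 minutes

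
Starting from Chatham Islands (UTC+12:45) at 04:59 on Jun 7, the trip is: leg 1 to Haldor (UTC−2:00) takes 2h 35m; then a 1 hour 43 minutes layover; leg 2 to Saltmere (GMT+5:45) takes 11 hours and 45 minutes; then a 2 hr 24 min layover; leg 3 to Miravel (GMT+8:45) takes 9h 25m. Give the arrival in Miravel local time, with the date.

Convert departure to UTC: 04:59 − 12:45 = 16:14 UTC on Jun 6.
Add 2 hours 35 minutes leg 1 → 18:49 UTC.
Add 1 hour 43 minutes layover in Haldor → 20:32 UTC.
Add 11 hours 45 minutes leg 2 → 08:17 UTC (Jun 7).
Add 2 hours and 24 minutes layover in Saltmere → 10:41 UTC.
Add 9 hours and 25 minutes leg 3 → 20:06 UTC.
Miravel is UTC+8:45, so local arrival = 20:06 + 8:45 = 04:51 on Jun 8.

04:51 on Jun 8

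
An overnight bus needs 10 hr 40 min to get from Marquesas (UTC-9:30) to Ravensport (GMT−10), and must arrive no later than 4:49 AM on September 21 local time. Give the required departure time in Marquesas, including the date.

Target arrival in UTC: 4:49 AM + 10:00 = 2:49 PM on Sep 21.
Subtract 10 hours and 40 minutes → departure 4:09 AM UTC on Sep 21.
Marquesas is UTC−9:30: 4:09 AM − 9:30 = 6:39 PM on Sep 20.

6:39 PM on September 20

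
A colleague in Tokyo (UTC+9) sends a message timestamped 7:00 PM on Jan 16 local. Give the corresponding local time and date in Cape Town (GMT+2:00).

12:00 PM on Jan 16

Cape Town is 7:00 behind Tokyo.
Shift by the zone difference: 7:00 PM − 7:00 = 12:00 PM on Jan 16 in Cape Town.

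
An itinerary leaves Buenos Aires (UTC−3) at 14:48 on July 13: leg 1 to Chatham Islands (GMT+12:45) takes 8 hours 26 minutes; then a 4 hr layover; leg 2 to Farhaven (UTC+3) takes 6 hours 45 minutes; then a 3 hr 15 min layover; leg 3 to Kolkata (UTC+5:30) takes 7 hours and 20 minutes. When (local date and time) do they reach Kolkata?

Convert departure to UTC: 14:48 + 3:00 = 17:48 UTC on Jul 13.
Add 8 hours 26 minutes leg 1 → 02:14 UTC (Jul 14).
Add 4 hours layover in Chatham Islands → 06:14 UTC.
Add 6 hours and 45 minutes leg 2 → 12:59 UTC.
Add 3 hours and 15 minutes layover in Farhaven → 16:14 UTC.
Add 7 hours 20 minutes leg 3 → 23:34 UTC.
Kolkata is UTC+5:30, so local arrival = 23:34 + 5:30 = 05:04 on Jul 15.

05:04 on July 15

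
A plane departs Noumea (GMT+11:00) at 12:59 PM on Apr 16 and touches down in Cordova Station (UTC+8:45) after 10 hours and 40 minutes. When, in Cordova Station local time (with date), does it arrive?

9:24 PM on April 16

Convert departure to UTC: 12:59 PM − 11:00 = 1:59 AM UTC on Apr 16.
Add 10 hours and 40 minutes travel time → 12:39 PM UTC.
Cordova Station is UTC+8:45, so local arrival = 12:39 PM + 8:45 = 9:24 PM on Apr 16.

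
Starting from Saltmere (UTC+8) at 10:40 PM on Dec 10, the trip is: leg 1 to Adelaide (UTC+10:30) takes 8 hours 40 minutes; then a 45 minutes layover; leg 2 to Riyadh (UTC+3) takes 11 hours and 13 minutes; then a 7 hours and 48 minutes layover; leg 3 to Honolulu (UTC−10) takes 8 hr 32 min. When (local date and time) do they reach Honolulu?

5:38 PM on December 11

Convert departure to UTC: 10:40 PM − 8:00 = 2:40 PM UTC on Dec 10.
Add 8 hours and 40 minutes leg 1 → 11:20 PM UTC.
Add 45 minutes layover in Adelaide → 12:05 AM UTC (Dec 11).
Add 11 hours 13 minutes leg 2 → 11:18 AM UTC.
Add 7 hours 48 minutes layover in Riyadh → 7:06 PM UTC.
Add 8 hours and 32 minutes leg 3 → 3:38 AM UTC (Dec 12).
Honolulu is UTC−10:00, so local arrival = 3:38 AM − 10:00 = 5:38 PM on Dec 11.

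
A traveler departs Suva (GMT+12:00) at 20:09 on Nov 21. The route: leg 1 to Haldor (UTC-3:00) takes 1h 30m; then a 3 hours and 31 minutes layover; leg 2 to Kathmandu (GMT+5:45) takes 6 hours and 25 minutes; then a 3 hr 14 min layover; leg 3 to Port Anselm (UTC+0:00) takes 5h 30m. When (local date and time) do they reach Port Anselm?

04:19 on November 22

Convert departure to UTC: 20:09 − 12:00 = 08:09 UTC on Nov 21.
Add 1 hour and 30 minutes leg 1 → 09:39 UTC.
Add 3 hours and 31 minutes layover in Haldor → 13:10 UTC.
Add 6 hours 25 minutes leg 2 → 19:35 UTC.
Add 3 hours 14 minutes layover in Kathmandu → 22:49 UTC.
Add 5 hours 30 minutes leg 3 → 04:19 UTC (Nov 22).
Port Anselm is UTC+0, so local arrival is the same: 04:19 on Nov 22.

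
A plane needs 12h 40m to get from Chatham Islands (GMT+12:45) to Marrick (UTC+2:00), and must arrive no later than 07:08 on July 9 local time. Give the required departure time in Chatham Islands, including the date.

Target arrival in UTC: 07:08 − 2:00 = 05:08 on Jul 9.
Subtract 12 hours and 40 minutes → departure 16:28 UTC on Jul 8.
Chatham Islands is UTC+12:45: 16:28 + 12:45 = 05:13 on Jul 9.

05:13 on July 9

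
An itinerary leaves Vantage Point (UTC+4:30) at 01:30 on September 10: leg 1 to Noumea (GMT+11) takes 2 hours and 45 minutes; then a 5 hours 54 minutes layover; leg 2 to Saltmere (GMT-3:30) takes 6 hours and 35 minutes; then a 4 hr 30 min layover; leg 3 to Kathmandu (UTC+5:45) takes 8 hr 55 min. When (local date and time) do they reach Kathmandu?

07:24 on September 11

Convert departure to UTC: 01:30 − 4:30 = 21:00 UTC on Sep 9.
Add 2 hours 45 minutes leg 1 → 23:45 UTC.
Add 5 hours and 54 minutes layover in Noumea → 05:39 UTC (Sep 10).
Add 6 hours 35 minutes leg 2 → 12:14 UTC.
Add 4 hours 30 minutes layover in Saltmere → 16:44 UTC.
Add 8 hours 55 minutes leg 3 → 01:39 UTC (Sep 11).
Kathmandu is UTC+5:45, so local arrival = 01:39 + 5:45 = 07:24 on Sep 11.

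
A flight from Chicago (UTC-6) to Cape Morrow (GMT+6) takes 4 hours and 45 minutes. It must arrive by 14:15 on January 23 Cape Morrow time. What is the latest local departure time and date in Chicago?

Target arrival in UTC: 14:15 − 6:00 = 08:15 on Jan 23.
Subtract 4 hours 45 minutes → departure 03:30 UTC on Jan 23.
Chicago is UTC−6:00: 03:30 − 6:00 = 21:30 on Jan 22.

21:30 on January 22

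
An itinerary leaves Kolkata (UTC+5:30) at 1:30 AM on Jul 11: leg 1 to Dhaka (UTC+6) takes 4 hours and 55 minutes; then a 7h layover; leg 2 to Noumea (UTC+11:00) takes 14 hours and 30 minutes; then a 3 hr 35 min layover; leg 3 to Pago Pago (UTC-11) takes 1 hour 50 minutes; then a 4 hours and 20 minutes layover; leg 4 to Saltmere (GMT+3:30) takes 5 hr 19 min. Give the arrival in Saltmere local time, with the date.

Convert departure to UTC: 1:30 AM − 5:30 = 8:00 PM UTC on Jul 10.
Add 4 hours and 55 minutes leg 1 → 12:55 AM UTC (Jul 11).
Add 7 hours layover in Dhaka → 7:55 AM UTC.
Add 14 hours and 30 minutes leg 2 → 10:25 PM UTC.
Add 3 hours 35 minutes layover in Noumea → 2:00 AM UTC (Jul 12).
Add 1 hour and 50 minutes leg 3 → 3:50 AM UTC.
Add 4 hours 20 minutes layover in Pago Pago → 8:10 AM UTC.
Add 5 hours 19 minutes leg 4 → 1:29 PM UTC.
Saltmere is UTC+3:30, so local arrival = 1:29 PM + 3:30 = 4:59 PM on Jul 12.

4:59 PM on July 12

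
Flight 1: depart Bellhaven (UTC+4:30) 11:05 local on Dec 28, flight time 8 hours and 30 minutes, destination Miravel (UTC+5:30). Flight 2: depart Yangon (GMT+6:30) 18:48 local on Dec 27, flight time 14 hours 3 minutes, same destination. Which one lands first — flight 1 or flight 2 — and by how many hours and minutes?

Flight 1 in UTC: 11:05 − 4:30 = 06:35 on Dec 28.
+8 hours 30 minutes → arrive 15:05 UTC on Dec 28.
Flight 2 in UTC: 18:48 − 6:30 = 12:18 on Dec 27.
+14 hours 3 minutes → arrive 02:21 UTC on Dec 28.
Flight 2 lands earlier by 12 hours 44 minutes.

the second, by 12 hours 44 minutes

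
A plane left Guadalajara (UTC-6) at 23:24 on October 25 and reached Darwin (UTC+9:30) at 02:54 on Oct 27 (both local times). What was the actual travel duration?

Departure in UTC: 23:24 + 6:00 = 05:24 on Oct 26.
Arrival in UTC: 02:54 − 9:30 = 17:24 on Oct 26.
Elapsed = 17:24 − 05:24 = 12 hours.

12 hours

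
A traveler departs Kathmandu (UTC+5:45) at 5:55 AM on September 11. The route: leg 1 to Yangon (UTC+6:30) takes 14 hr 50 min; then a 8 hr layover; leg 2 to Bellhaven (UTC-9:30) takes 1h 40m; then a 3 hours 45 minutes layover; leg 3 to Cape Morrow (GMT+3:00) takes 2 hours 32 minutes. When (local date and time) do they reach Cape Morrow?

Convert departure to UTC: 5:55 AM − 5:45 = 12:10 AM UTC on Sep 11.
Add 14 hours and 50 minutes leg 1 → 3:00 PM UTC.
Add 8 hours layover in Yangon → 11:00 PM UTC.
Add 1 hour and 40 minutes leg 2 → 12:40 AM UTC (Sep 12).
Add 3 hours 45 minutes layover in Bellhaven → 4:25 AM UTC.
Add 2 hours 32 minutes leg 3 → 6:57 AM UTC.
Cape Morrow is UTC+3:00, so local arrival = 6:57 AM + 3:00 = 9:57 AM on Sep 12.

9:57 AM on Sep 12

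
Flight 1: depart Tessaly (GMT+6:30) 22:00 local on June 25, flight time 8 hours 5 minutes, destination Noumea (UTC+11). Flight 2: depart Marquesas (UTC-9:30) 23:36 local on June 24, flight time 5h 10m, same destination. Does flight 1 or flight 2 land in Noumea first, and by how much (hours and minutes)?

the second, by 9 hours 19 minutes

Flight 1 in UTC: 22:00 − 6:30 = 15:30 on Jun 25.
+8 hours 5 minutes → arrive 23:35 UTC on Jun 25.
Flight 2 in UTC: 23:36 + 9:30 = 09:06 on Jun 25.
+5 hours and 10 minutes → arrive 14:16 UTC on Jun 25.
Flight 2 lands earlier by 9 hours 19 minutes.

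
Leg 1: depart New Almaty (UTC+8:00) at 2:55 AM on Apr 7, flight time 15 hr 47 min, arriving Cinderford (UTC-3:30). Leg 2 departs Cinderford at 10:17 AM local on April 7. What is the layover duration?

Convert departure to UTC: 2:55 AM − 8:00 = 6:55 PM UTC on Apr 6.
Add 15 hours and 47 minutes flight time → 10:42 AM UTC (Apr 7).
Cinderford is UTC−3:30, so local arrival = 10:42 AM − 3:30 = 7:12 AM on Apr 7.
Layover = 10:17 AM − 7:12 AM = 3 hours 5 minutes.

3 hours 5 minutes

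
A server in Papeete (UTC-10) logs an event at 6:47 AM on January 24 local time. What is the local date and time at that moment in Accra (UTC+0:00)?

In UTC: 6:47 AM + 10:00 = 4:47 PM on Jan 24.
Accra is UTC+0, so it is 4:47 PM on Jan 24.

4:47 PM on January 24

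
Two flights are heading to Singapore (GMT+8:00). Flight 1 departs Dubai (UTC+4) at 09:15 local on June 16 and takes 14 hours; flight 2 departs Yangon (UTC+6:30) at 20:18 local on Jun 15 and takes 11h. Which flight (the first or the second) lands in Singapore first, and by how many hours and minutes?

Flight 1 in UTC: 09:15 − 4:00 = 05:15 on Jun 16.
+14 hours → arrive 19:15 UTC on Jun 16.
Flight 2 in UTC: 20:18 − 6:30 = 13:48 on Jun 15.
+11 hours → arrive 00:48 UTC on Jun 16.
Flight 2 lands earlier by 18 hours 27 minutes.

the second, by 18 hours 27 minutes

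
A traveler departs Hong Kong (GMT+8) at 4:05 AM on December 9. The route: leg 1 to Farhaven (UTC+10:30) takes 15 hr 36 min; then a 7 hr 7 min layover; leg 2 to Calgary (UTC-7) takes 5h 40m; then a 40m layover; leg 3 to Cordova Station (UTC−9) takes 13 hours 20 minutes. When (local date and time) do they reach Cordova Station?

Convert departure to UTC: 4:05 AM − 8:00 = 8:05 PM UTC on Dec 8.
Add 15 hours 36 minutes leg 1 → 11:41 AM UTC (Dec 9).
Add 7 hours 7 minutes layover in Farhaven → 6:48 PM UTC.
Add 5 hours 40 minutes leg 2 → 12:28 AM UTC (Dec 10).
Add 40 minutes layover in Calgary → 1:08 AM UTC.
Add 13 hours 20 minutes leg 3 → 2:28 PM UTC.
Cordova Station is UTC−9:00, so local arrival = 2:28 PM − 9:00 = 5:28 AM on Dec 10.

5:28 AM on Dec 10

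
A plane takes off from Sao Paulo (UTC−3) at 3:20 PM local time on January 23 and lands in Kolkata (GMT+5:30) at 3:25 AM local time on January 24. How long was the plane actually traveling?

3 hours 35 minutes

Kolkata is 8:30 ahead of Sao Paulo.
Clock-face elapsed time (ignoring zones) is 12 hours 5 minutes.
Actual elapsed = 12 hours 5 minutes − 8:30 = 3 hours 35 minutes.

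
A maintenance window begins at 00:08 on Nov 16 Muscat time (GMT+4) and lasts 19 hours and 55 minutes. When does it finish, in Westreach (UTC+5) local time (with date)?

21:03 on November 16

Convert start to UTC: 00:08 − 4:00 = 20:08 UTC on Nov 15.
Add 19 hours and 55 minutes duration → 16:03 UTC (Nov 16).
Westreach is UTC+5:00, so local end time = 16:03 + 5:00 = 21:03 on Nov 16.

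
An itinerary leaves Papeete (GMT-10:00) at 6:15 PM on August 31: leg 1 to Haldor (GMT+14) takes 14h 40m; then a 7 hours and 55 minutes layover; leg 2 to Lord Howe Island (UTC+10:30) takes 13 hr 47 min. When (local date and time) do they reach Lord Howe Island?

Convert departure to UTC: 6:15 PM + 10:00 = 4:15 AM UTC on Sep 1.
Add 14 hours and 40 minutes leg 1 → 6:55 PM UTC.
Add 7 hours 55 minutes layover in Haldor → 2:50 AM UTC (Sep 2).
Add 13 hours 47 minutes leg 2 → 4:37 PM UTC.
Lord Howe Island is UTC+10:30, so local arrival = 4:37 PM + 10:30 = 3:07 AM on Sep 3.

3:07 AM on September 3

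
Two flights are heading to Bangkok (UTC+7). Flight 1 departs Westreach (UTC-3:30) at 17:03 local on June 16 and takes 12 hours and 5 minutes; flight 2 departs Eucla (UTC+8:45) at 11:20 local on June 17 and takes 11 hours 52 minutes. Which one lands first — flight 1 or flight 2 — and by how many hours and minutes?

Flight 1 in UTC: 17:03 + 3:30 = 20:33 on Jun 16.
+12 hours 5 minutes → arrive 08:38 UTC on Jun 17.
Flight 2 in UTC: 11:20 − 8:45 = 02:35 on Jun 17.
+11 hours and 52 minutes → arrive 14:27 UTC on Jun 17.
Flight 1 lands earlier by 5 hours 49 minutes.

the first, by 5 hours 49 minutes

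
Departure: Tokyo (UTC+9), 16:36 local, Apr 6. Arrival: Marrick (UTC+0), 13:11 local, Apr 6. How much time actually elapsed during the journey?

Marrick is 9:00 behind Tokyo.
Clock-face elapsed time (ignoring zones) is −3 hours 25 minutes.
Actual elapsed = −3 hours 25 minutes + 9:00 = 5 hours 35 minutes.

5 hours 35 minutes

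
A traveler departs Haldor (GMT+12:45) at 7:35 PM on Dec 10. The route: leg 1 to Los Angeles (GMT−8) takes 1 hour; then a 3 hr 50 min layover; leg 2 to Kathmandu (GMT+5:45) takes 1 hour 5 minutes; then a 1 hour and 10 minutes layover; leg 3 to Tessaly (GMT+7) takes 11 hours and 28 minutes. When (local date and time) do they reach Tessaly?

8:23 AM on December 11

Convert departure to UTC: 7:35 PM − 12:45 = 6:50 AM UTC on Dec 10.
Add 1 hour leg 1 → 7:50 AM UTC.
Add 3 hours 50 minutes layover in Los Angeles → 11:40 AM UTC.
Add 1 hour 5 minutes leg 2 → 12:45 PM UTC.
Add 1 hour 10 minutes layover in Kathmandu → 1:55 PM UTC.
Add 11 hours 28 minutes leg 3 → 1:23 AM UTC (Dec 11).
Tessaly is UTC+7:00, so local arrival = 1:23 AM + 7:00 = 8:23 AM on Dec 11.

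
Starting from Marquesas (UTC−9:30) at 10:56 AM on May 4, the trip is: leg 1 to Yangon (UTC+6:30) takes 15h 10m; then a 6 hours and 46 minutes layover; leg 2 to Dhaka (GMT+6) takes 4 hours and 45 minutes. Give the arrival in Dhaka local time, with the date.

Convert departure to UTC: 10:56 AM + 9:30 = 8:26 PM UTC on May 4.
Add 15 hours 10 minutes leg 1 → 11:36 AM UTC (May 5).
Add 6 hours 46 minutes layover in Yangon → 6:22 PM UTC.
Add 4 hours and 45 minutes leg 2 → 11:07 PM UTC.
Dhaka is UTC+6:00, so local arrival = 11:07 PM + 6:00 = 5:07 AM on May 6.

5:07 AM on May 6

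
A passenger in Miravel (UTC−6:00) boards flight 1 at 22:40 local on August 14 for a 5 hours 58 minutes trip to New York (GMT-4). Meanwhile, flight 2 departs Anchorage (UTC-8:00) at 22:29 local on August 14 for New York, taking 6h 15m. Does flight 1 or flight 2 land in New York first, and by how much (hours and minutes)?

the first, by 2 hours 6 minutes

Flight 1 in UTC: 22:40 + 6:00 = 04:40 on Aug 15.
+5 hours 58 minutes → arrive 10:38 UTC on Aug 15.
Flight 2 in UTC: 22:29 + 8:00 = 06:29 on Aug 15.
+6 hours 15 minutes → arrive 12:44 UTC on Aug 15.
Flight 1 lands earlier by 2 hours 6 minutes.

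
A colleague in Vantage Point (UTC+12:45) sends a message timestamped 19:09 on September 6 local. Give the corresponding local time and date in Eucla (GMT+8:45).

In UTC: 19:09 − 12:45 = 06:24 on Sep 6.
Eucla is UTC+8:45: 06:24 + 8:45 = 15:09 on Sep 6.

15:09 on September 6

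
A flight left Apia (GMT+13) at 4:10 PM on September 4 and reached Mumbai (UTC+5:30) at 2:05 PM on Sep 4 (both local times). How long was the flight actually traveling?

Departure in UTC: 4:10 PM − 13:00 = 3:10 AM on Sep 4.
Arrival in UTC: 2:05 PM − 5:30 = 8:35 AM on Sep 4.
Elapsed = 8:35 AM − 3:10 AM = 5 hours 25 minutes.

5 hours 25 minutes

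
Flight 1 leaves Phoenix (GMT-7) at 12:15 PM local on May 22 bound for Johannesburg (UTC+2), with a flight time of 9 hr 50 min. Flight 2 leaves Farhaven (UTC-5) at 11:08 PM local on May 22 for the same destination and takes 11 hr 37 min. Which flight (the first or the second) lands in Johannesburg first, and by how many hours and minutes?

Flight 1 in UTC: 12:15 PM + 7:00 = 7:15 PM on May 22.
+9 hours and 50 minutes → arrive 5:05 AM UTC on May 23.
Flight 2 in UTC: 11:08 PM + 5:00 = 4:08 AM on May 23.
+11 hours and 37 minutes → arrive 3:45 PM UTC on May 23.
Flight 1 lands earlier by 10 hours 40 minutes.

the first, by 10 hours 40 minutes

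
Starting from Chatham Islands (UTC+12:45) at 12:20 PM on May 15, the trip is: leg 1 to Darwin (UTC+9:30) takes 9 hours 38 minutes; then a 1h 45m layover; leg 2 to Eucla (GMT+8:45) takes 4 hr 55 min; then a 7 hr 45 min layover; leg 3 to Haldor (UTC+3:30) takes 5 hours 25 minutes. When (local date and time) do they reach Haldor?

Convert departure to UTC: 12:20 PM − 12:45 = 11:35 PM UTC on May 14.
Add 9 hours and 38 minutes leg 1 → 9:13 AM UTC (May 15).
Add 1 hour and 45 minutes layover in Darwin → 10:58 AM UTC.
Add 4 hours and 55 minutes leg 2 → 3:53 PM UTC.
Add 7 hours and 45 minutes layover in Eucla → 11:38 PM UTC.
Add 5 hours 25 minutes leg 3 → 5:03 AM UTC (May 16).
Haldor is UTC+3:30, so local arrival = 5:03 AM + 3:30 = 8:33 AM on May 16.

8:33 AM on May 16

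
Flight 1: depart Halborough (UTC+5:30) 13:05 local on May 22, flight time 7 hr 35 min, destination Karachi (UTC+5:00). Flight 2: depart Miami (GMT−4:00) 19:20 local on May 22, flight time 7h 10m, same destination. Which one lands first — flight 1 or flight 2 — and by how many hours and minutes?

the first, by 15 hours 20 minutes

Flight 1 in UTC: 13:05 − 5:30 = 07:35 on May 22.
+7 hours and 35 minutes → arrive 15:10 UTC on May 22.
Flight 2 in UTC: 19:20 + 4:00 = 23:20 on May 22.
+7 hours 10 minutes → arrive 06:30 UTC on May 23.
Flight 1 lands earlier by 15 hours 20 minutes.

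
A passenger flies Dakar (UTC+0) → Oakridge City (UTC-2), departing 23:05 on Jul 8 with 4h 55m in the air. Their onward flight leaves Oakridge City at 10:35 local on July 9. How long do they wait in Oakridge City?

8 hours 35 minutes

Dakar is at UTC+0, so departure is already 23:05 UTC on Jul 8.
Add 4 hours and 55 minutes flight time → 04:00 UTC (Jul 9).
Oakridge City is UTC−2:00, so local arrival = 04:00 − 2:00 = 02:00 on Jul 9.
Layover = 10:35 − 02:00 = 8 hours 35 minutes.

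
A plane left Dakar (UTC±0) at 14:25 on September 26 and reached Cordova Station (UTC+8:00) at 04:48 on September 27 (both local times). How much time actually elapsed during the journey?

Departure is already UTC: 14:25 on Sep 26.
Arrival in UTC: 04:48 − 8:00 = 20:48 on Sep 26.
Elapsed = 20:48 − 14:25 = 6 hours 23 minutes.

6 hours 23 minutes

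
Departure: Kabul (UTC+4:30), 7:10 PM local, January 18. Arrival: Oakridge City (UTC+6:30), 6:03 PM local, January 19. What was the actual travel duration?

20 hours 53 minutes

Departure in UTC: 7:10 PM − 4:30 = 2:40 PM on Jan 18.
Arrival in UTC: 6:03 PM − 6:30 = 11:33 AM on Jan 19.
Elapsed = 11:33 AM − 2:40 PM (+1 day) = 20 hours 53 minutes.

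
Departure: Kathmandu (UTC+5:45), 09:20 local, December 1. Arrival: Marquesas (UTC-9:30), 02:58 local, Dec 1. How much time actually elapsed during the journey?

8 hours 53 minutes

Departure in UTC: 09:20 − 5:45 = 03:35 on Dec 1.
Arrival in UTC: 02:58 + 9:30 = 12:28 on Dec 1.
Elapsed = 12:28 − 03:35 = 8 hours 53 minutes.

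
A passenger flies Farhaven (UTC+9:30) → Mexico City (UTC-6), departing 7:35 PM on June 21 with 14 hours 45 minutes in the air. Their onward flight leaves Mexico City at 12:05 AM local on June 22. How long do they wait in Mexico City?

5 hours 15 minutes

Convert departure to UTC: 7:35 PM − 9:30 = 10:05 AM UTC on Jun 21.
Add 14 hours 45 minutes flight time → 12:50 AM UTC (Jun 22).
Mexico City is UTC−6:00, so local arrival = 12:50 AM − 6:00 = 6:50 PM on Jun 21.
Layover = 12:05 AM − 6:50 PM (+1 day) = 5 hours 15 minutes.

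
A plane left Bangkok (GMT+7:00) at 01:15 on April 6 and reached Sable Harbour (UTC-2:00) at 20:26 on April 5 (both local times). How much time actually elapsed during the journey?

4 hours 11 minutes

Sable Harbour is 9:00 behind Bangkok.
Clock-face elapsed time (ignoring zones) is −4 hours 49 minutes.
Actual elapsed = −4 hours 49 minutes + 9:00 = 4 hours 11 minutes.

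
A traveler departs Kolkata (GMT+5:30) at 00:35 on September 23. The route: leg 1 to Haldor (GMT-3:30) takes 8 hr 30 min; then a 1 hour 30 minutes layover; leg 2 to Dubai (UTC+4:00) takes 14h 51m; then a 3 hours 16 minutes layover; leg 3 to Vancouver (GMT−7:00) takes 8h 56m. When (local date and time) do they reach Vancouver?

01:08 on September 24

Convert departure to UTC: 00:35 − 5:30 = 19:05 UTC on Sep 22.
Add 8 hours 30 minutes leg 1 → 03:35 UTC (Sep 23).
Add 1 hour and 30 minutes layover in Haldor → 05:05 UTC.
Add 14 hours 51 minutes leg 2 → 19:56 UTC.
Add 3 hours 16 minutes layover in Dubai → 23:12 UTC.
Add 8 hours and 56 minutes leg 3 → 08:08 UTC (Sep 24).
Vancouver is UTC−7:00, so local arrival = 08:08 − 7:00 = 01:08 on Sep 24.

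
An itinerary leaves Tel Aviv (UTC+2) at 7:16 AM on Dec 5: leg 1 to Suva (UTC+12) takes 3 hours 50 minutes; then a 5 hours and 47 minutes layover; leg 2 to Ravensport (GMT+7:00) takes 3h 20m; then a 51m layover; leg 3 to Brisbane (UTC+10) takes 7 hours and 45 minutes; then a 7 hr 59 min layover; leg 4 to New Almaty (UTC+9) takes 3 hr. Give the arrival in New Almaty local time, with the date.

10:48 PM on Dec 6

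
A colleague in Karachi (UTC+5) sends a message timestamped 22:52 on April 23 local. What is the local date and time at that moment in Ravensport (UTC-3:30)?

In UTC: 22:52 − 5:00 = 17:52 on Apr 23.
Ravensport is UTC−3:30: 17:52 − 3:30 = 14:22 on Apr 23.

14:22 on Apr 23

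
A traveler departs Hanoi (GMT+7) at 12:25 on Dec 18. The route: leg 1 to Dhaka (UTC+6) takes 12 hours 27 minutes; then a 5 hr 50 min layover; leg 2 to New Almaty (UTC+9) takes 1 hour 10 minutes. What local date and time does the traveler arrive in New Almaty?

09:52 on December 19

Convert departure to UTC: 12:25 − 7:00 = 05:25 UTC on Dec 18.
Add 12 hours and 27 minutes leg 1 → 17:52 UTC.
Add 5 hours 50 minutes layover in Dhaka → 23:42 UTC.
Add 1 hour 10 minutes leg 2 → 00:52 UTC (Dec 19).
New Almaty is UTC+9:00, so local arrival = 00:52 + 9:00 = 09:52 on Dec 19.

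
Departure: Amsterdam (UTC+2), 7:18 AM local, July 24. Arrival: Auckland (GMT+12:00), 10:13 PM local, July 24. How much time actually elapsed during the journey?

Auckland is 10:00 ahead of Amsterdam.
Clock-face elapsed time (ignoring zones) is 14 hours 55 minutes.
Actual elapsed = 14 hours 55 minutes − 10:00 = 4 hours 55 minutes.

4 hours 55 minutes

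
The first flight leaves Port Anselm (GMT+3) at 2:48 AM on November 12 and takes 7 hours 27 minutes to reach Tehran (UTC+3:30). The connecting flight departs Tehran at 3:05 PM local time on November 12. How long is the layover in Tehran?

Convert departure to UTC: 2:48 AM − 3:00 = 11:48 PM UTC on Nov 11.
Add 7 hours 27 minutes flight time → 7:15 AM UTC (Nov 12).
Tehran is UTC+3:30, so local arrival = 7:15 AM + 3:30 = 10:45 AM on Nov 12.
Layover = 3:05 PM − 10:45 AM = 4 hours 20 minutes.

4 hours 20 minutes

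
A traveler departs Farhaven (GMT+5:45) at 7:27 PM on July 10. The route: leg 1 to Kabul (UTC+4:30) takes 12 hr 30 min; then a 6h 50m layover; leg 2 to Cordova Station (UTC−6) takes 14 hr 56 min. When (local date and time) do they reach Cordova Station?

Convert departure to UTC: 7:27 PM − 5:45 = 1:42 PM UTC on Jul 10.
Add 12 hours and 30 minutes leg 1 → 2:12 AM UTC (Jul 11).
Add 6 hours and 50 minutes layover in Kabul → 9:02 AM UTC.
Add 14 hours and 56 minutes leg 2 → 11:58 PM UTC.
Cordova Station is UTC−6:00, so local arrival = 11:58 PM − 6:00 = 5:58 PM on Jul 11.

5:58 PM on July 11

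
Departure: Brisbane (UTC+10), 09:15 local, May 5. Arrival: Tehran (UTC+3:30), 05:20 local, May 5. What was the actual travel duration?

Departure in UTC: 09:15 − 10:00 = 23:15 on May 4.
Arrival in UTC: 05:20 − 3:30 = 01:50 on May 5.
Elapsed = 01:50 − 23:15 (+1 day) = 2 hours 35 minutes.

2 hours 35 minutes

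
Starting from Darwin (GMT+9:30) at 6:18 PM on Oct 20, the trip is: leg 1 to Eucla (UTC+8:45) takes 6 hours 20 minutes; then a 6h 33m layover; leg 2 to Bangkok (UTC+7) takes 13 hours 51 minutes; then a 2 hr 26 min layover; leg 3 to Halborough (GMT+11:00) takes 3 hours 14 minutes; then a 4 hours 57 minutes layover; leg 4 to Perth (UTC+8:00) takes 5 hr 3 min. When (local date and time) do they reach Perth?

11:12 AM on October 22

Convert departure to UTC: 6:18 PM − 9:30 = 8:48 AM UTC on Oct 20.
Add 6 hours and 20 minutes leg 1 → 3:08 PM UTC.
Add 6 hours 33 minutes layover in Eucla → 9:41 PM UTC.
Add 13 hours and 51 minutes leg 2 → 11:32 AM UTC (Oct 21).
Add 2 hours and 26 minutes layover in Bangkok → 1:58 PM UTC.
Add 3 hours and 14 minutes leg 3 → 5:12 PM UTC.
Add 4 hours and 57 minutes layover in Halborough → 10:09 PM UTC.
Add 5 hours and 3 minutes leg 4 → 3:12 AM UTC (Oct 22).
Perth is UTC+8:00, so local arrival = 3:12 AM + 8:00 = 11:12 AM on Oct 22.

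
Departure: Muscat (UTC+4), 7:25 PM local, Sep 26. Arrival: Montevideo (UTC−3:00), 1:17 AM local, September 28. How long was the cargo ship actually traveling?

36 hours 52 minutes

Montevideo is 7:00 behind Muscat.
Clock-face elapsed time (ignoring zones) is 29 hours 52 minutes.
Actual elapsed = 29 hours 52 minutes + 7:00 = 36 hours 52 minutes.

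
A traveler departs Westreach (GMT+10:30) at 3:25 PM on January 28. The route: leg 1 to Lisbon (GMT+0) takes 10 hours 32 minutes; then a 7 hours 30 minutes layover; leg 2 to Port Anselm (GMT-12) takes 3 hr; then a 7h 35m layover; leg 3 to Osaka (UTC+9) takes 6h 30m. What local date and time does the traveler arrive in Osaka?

1:02 AM on January 30

Convert departure to UTC: 3:25 PM − 10:30 = 4:55 AM UTC on Jan 28.
Add 10 hours 32 minutes leg 1 → 3:27 PM UTC.
Add 7 hours and 30 minutes layover in Lisbon → 10:57 PM UTC.
Add 3 hours leg 2 → 1:57 AM UTC (Jan 29).
Add 7 hours 35 minutes layover in Port Anselm → 9:32 AM UTC.
Add 6 hours and 30 minutes leg 3 → 4:02 PM UTC.
Osaka is UTC+9:00, so local arrival = 4:02 PM + 9:00 = 1:02 AM on Jan 30.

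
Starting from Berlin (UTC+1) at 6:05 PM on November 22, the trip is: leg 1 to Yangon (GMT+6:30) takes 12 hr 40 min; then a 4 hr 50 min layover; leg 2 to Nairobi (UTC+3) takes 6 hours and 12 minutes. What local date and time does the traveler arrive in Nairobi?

Convert departure to UTC: 6:05 PM − 1:00 = 5:05 PM UTC on Nov 22.
Add 12 hours and 40 minutes leg 1 → 5:45 AM UTC (Nov 23).
Add 4 hours 50 minutes layover in Yangon → 10:35 AM UTC.
Add 6 hours and 12 minutes leg 2 → 4:47 PM UTC.
Nairobi is UTC+3:00, so local arrival = 4:47 PM + 3:00 = 7:47 PM on Nov 23.

7:47 PM on November 23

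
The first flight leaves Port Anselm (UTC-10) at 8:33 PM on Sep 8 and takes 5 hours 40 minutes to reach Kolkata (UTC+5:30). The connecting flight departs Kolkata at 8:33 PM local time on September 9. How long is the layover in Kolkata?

Convert departure to UTC: 8:33 PM + 10:00 = 6:33 AM UTC on Sep 9.
Add 5 hours and 40 minutes flight time → 12:13 PM UTC.
Kolkata is UTC+5:30, so local arrival = 12:13 PM + 5:30 = 5:43 PM on Sep 9.
Layover = 8:33 PM − 5:43 PM = 2 hours 50 minutes.

2 hours 50 minutes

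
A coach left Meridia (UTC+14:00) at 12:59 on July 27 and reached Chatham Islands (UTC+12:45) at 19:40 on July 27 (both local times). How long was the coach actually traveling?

Departure in UTC: 12:59 − 14:00 = 22:59 on Jul 26.
Arrival in UTC: 19:40 − 12:45 = 06:55 on Jul 27.
Elapsed = 06:55 − 22:59 (+1 day) = 7 hours 56 minutes.

7 hours 56 minutes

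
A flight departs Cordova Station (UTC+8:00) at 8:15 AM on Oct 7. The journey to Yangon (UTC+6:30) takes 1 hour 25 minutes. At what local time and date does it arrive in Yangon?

Yangon is 1:30 behind Cordova Station.
After 1 hour and 25 minutes it is 9:40 AM in Cordova Station.
Shift by the zone difference: 9:40 AM − 1:30 = 8:10 AM on Oct 7 in Yangon.

8:10 AM on October 7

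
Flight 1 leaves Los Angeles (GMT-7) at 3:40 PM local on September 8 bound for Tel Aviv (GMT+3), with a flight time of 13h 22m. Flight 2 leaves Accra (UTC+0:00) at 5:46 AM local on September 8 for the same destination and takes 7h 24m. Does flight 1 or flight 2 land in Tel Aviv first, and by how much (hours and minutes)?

the second, by 22 hours 52 minutes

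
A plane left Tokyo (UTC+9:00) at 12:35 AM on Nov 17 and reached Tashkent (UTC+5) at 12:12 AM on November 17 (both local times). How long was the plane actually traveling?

3 hours 37 minutes

Departure in UTC: 12:35 AM − 9:00 = 3:35 PM on Nov 16.
Arrival in UTC: 12:12 AM − 5:00 = 7:12 PM on Nov 16.
Elapsed = 7:12 PM − 3:35 PM = 3 hours 37 minutes.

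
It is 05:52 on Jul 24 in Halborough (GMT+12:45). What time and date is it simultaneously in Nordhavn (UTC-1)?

In UTC: 05:52 − 12:45 = 17:07 on Jul 23.
Nordhavn is UTC−1:00: 17:07 − 1:00 = 16:07 on Jul 23.

16:07 on Jul 23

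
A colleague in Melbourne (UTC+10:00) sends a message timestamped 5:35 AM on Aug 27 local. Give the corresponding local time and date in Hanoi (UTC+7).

2:35 AM on August 27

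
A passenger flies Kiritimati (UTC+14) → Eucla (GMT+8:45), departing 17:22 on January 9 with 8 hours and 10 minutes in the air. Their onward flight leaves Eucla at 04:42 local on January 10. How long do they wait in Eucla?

8 hours 25 minutes

Convert departure to UTC: 17:22 − 14:00 = 03:22 UTC on Jan 9.
Add 8 hours and 10 minutes flight time → 11:32 UTC.
Eucla is UTC+8:45, so local arrival = 11:32 + 8:45 = 20:17 on Jan 9.
Layover = 04:42 − 20:17 (+1 day) = 8 hours 25 minutes.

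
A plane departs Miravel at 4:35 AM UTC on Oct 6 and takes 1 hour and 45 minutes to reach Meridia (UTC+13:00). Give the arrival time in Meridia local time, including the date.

Departure is given in UTC: 4:35 AM on Oct 6.
Add 1 hour and 45 minutes → 6:20 AM UTC.
Meridia is UTC+13:00: 6:20 AM + 13:00 = 7:20 PM on Oct 6.

7:20 PM on October 6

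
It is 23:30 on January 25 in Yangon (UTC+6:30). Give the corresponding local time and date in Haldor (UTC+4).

21:00 on Jan 25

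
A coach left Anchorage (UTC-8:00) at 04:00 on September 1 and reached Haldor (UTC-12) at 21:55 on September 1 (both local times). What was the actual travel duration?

21 hours 55 minutes

Departure in UTC: 04:00 + 8:00 = 12:00 on Sep 1.
Arrival in UTC: 21:55 + 12:00 = 09:55 on Sep 2.
Elapsed = 09:55 − 12:00 (+1 day) = 21 hours 55 minutes.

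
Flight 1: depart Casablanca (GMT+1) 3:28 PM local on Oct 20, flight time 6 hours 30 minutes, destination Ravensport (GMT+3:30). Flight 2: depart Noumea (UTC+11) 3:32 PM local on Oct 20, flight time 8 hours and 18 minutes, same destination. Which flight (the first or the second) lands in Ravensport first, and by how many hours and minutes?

the second, by 8 hours 8 minutes

Flight 1 in UTC: 3:28 PM − 1:00 = 2:28 PM on Oct 20.
+6 hours and 30 minutes → arrive 8:58 PM UTC on Oct 20.
Flight 2 in UTC: 3:32 PM − 11:00 = 4:32 AM on Oct 20.
+8 hours and 18 minutes → arrive 12:50 PM UTC on Oct 20.
Flight 2 lands earlier by 8 hours 8 minutes.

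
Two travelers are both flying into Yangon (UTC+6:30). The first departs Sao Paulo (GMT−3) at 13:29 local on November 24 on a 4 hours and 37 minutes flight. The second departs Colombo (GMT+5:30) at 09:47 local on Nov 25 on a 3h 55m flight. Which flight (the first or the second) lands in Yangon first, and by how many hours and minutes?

the first, by 11 hours 6 minutes

Flight 1 in UTC: 13:29 + 3:00 = 16:29 on Nov 24.
+4 hours and 37 minutes → arrive 21:06 UTC on Nov 24.
Flight 2 in UTC: 09:47 − 5:30 = 04:17 on Nov 25.
+3 hours and 55 minutes → arrive 08:12 UTC on Nov 25.
Flight 1 lands earlier by 11 hours 6 minutes.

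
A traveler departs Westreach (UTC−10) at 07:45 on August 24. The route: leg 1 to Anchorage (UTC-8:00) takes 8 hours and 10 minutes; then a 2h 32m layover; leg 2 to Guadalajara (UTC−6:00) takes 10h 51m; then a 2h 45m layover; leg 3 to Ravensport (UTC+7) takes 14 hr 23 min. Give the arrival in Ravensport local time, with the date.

15:26 on August 26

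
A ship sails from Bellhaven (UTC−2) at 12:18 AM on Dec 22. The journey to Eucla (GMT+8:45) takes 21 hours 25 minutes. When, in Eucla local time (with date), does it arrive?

Convert departure to UTC: 12:18 AM + 2:00 = 2:18 AM UTC on Dec 22.
Add 21 hours 25 minutes travel time → 11:43 PM UTC.
Eucla is UTC+8:45, so local arrival = 11:43 PM + 8:45 = 8:28 AM on Dec 23.

8:28 AM on December 23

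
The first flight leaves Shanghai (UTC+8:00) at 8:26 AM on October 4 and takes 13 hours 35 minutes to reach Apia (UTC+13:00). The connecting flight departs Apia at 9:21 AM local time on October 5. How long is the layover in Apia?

6 hours 20 minutes

Convert departure to UTC: 8:26 AM − 8:00 = 12:26 AM UTC on Oct 4.
Add 13 hours and 35 minutes flight time → 2:01 PM UTC.
Apia is UTC+13:00, so local arrival = 2:01 PM + 13:00 = 3:01 AM on Oct 5.
Layover = 9:21 AM − 3:01 AM = 6 hours 20 minutes.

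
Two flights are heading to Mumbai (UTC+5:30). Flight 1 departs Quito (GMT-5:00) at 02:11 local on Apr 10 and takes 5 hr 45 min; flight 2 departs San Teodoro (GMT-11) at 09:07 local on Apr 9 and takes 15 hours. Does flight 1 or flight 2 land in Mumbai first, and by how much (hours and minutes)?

Flight 1 in UTC: 02:11 + 5:00 = 07:11 on Apr 10.
+5 hours and 45 minutes → arrive 12:56 UTC on Apr 10.
Flight 2 in UTC: 09:07 + 11:00 = 20:07 on Apr 9.
+15 hours → arrive 11:07 UTC on Apr 10.
Flight 2 lands earlier by 1 hour 49 minutes.

the second, by 1 hour 49 minutes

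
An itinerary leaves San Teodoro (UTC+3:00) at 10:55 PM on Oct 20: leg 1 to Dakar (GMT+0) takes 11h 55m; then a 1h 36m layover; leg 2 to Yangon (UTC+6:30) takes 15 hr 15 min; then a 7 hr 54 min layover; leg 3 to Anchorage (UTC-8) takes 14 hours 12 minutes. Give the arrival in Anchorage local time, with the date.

2:47 PM on Oct 22

Convert departure to UTC: 10:55 PM − 3:00 = 7:55 PM UTC on Oct 20.
Add 11 hours 55 minutes leg 1 → 7:50 AM UTC (Oct 21).
Add 1 hour and 36 minutes layover in Dakar → 9:26 AM UTC.
Add 15 hours 15 minutes leg 2 → 12:41 AM UTC (Oct 22).
Add 7 hours and 54 minutes layover in Yangon → 8:35 AM UTC.
Add 14 hours 12 minutes leg 3 → 10:47 PM UTC.
Anchorage is UTC−8:00, so local arrival = 10:47 PM − 8:00 = 2:47 PM on Oct 22.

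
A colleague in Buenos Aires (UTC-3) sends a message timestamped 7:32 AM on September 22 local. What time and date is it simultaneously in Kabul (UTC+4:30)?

In UTC: 7:32 AM + 3:00 = 10:32 AM on Sep 22.
Kabul is UTC+4:30: 10:32 AM + 4:30 = 3:02 PM on Sep 22.

3:02 PM on September 22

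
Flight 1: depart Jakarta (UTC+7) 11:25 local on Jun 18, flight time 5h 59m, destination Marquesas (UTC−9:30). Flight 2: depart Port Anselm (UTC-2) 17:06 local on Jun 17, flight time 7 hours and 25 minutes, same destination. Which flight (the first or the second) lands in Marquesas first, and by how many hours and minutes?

Flight 1 in UTC: 11:25 − 7:00 = 04:25 on Jun 18.
+5 hours and 59 minutes → arrive 10:24 UTC on Jun 18.
Flight 2 in UTC: 17:06 + 2:00 = 19:06 on Jun 17.
+7 hours 25 minutes → arrive 02:31 UTC on Jun 18.
Flight 2 lands earlier by 7 hours 53 minutes.

the second, by 7 hours 53 minutes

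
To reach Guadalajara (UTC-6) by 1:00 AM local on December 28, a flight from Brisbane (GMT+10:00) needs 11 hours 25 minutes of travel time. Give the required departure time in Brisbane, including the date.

Target arrival in UTC: 1:00 AM + 6:00 = 7:00 AM on Dec 28.
Subtract 11 hours 25 minutes → departure 7:35 PM UTC on Dec 27.
Brisbane is UTC+10:00: 7:35 PM + 10:00 = 5:35 AM on Dec 28.

5:35 AM on December 28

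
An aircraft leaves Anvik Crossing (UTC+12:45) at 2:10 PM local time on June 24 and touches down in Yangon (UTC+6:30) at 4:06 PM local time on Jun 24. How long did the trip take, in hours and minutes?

8 hours 11 minutes

Departure in UTC: 2:10 PM − 12:45 = 1:25 AM on Jun 24.
Arrival in UTC: 4:06 PM − 6:30 = 9:36 AM on Jun 24.
Elapsed = 9:36 AM − 1:25 AM = 8 hours 11 minutes.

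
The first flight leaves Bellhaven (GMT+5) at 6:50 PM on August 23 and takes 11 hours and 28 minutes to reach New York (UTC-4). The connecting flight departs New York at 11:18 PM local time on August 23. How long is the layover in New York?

2 hours

Convert departure to UTC: 6:50 PM − 5:00 = 1:50 PM UTC on Aug 23.
Add 11 hours 28 minutes flight time → 1:18 AM UTC (Aug 24).
New York is UTC−4:00, so local arrival = 1:18 AM − 4:00 = 9:18 PM on Aug 23.
Layover = 11:18 PM − 9:18 PM = 2 hours.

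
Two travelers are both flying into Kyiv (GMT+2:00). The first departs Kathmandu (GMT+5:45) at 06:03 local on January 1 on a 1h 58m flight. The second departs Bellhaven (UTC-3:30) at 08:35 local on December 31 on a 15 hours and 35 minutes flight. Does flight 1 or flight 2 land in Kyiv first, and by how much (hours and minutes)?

Flight 1 in UTC: 06:03 − 5:45 = 00:18 on Jan 1.
+1 hour and 58 minutes → arrive 02:16 UTC on Jan 1.
Flight 2 in UTC: 08:35 + 3:30 = 12:05 on Dec 31.
+15 hours and 35 minutes → arrive 03:40 UTC on Jan 1.
Flight 1 lands earlier by 1 hour 24 minutes.

the first, by 1 hour 24 minutes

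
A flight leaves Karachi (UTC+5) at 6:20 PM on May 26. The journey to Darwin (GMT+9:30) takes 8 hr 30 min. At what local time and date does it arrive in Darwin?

Darwin is 4:30 ahead of Karachi.
After 8 hours and 30 minutes it is 2:50 AM (May 27) in Karachi.
Shift by the zone difference: 2:50 AM + 4:30 = 7:20 AM on May 27 in Darwin.

7:20 AM on May 27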